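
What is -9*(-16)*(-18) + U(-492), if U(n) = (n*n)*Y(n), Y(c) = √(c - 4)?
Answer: -2592 + 968256*I*√31 ≈ -2592.0 + 5.391e+6*I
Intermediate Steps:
Y(c) = √(-4 + c)
U(n) = n²*√(-4 + n) (U(n) = (n*n)*√(-4 + n) = n²*√(-4 + n))
-9*(-16)*(-18) + U(-492) = -9*(-16)*(-18) + (-492)²*√(-4 - 492) = 144*(-18) + 242064*√(-496) = -2592 + 242064*(4*I*√31) = -2592 + 968256*I*√31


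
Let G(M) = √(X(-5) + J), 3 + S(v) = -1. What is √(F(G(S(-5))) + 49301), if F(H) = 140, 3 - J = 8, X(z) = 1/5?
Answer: 7*√1009 ≈ 222.35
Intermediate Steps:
X(z) = ⅕
J = -5 (J = 3 - 1*8 = 3 - 8 = -5)
S(v) = -4 (S(v) = -3 - 1 = -4)
G(M) = 2*I*√30/5 (G(M) = √(⅕ - 5) = √(-24/5) = 2*I*√30/5)
√(F(G(S(-5))) + 49301) = √(140 + 49301) = √49441 = 7*√1009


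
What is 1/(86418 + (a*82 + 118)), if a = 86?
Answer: 1/93588 ≈ 1.0685e-5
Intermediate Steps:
1/(86418 + (a*82 + 118)) = 1/(86418 + (86*82 + 118)) = 1/(86418 + (7052 + 118)) = 1/(86418 + 7170) = 1/93588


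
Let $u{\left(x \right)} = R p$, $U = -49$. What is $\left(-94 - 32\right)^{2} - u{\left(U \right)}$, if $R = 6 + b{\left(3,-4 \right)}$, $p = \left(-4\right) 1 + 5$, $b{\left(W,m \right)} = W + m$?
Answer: $15871$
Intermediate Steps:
$p = 1$ ($p = -4 + 5 = 1$)
$R = 5$ ($R = 6 + \left(3 - 4\right) = 6 - 1 = 5$)
$u{\left(x \right)} = 5$ ($u{\left(x \right)} = 5 \cdot 1 = 5$)
$\left(-94 - 32\right)^{2} - u{\left(U \right)} = \left(-94 - 32\right)^{2} - 5 = \left(-126\right)^{2} - 5 = 15876 - 5 = 15871$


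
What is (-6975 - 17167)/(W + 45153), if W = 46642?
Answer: -24142/91795 ≈ -0.26300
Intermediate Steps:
(-6975 - 17167)/(W + 45153) = (-6975 - 17167)/(46642 + 45153) = -24142/91795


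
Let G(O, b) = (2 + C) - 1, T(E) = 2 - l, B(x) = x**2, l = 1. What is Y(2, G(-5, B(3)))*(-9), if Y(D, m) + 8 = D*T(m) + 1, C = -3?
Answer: 45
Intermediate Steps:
T(E) = 1 (T(E) = 2 - 1*1 = 2 - 1 = 1)
G(O, b) = -2 (G(O, b) = (2 - 3) - 1 = -1 - 1 = -2)
Y(D, m) = -7 + D (Y(D, m) = -8 + (D*1 + 1) = -8 + (D + 1) = -8 + (1 + D) = -7 + D)
Y(2, G(-5, B(3)))*(-9) = (-7 + 2)*(-9) = -5*(-9) = 45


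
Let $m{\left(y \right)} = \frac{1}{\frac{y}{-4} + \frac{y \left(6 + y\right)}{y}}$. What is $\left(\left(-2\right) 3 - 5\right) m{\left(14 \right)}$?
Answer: $- \frac{2}{3} \approx -0.66667$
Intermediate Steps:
$m{\left(y \right)} = \frac{1}{6 + \frac{3 y}{4}}$ ($m{\left(y \right)} = \frac{1}{y \left(- \frac{1}{4}\right) + \left(6 + y\right)} = \frac{1}{- \frac{y}{4} + \left(6 + y\right)} = \frac{1}{6 + \frac{3 y}{4}}$)
$\left(\left(-2\right) 3 - 5\right) m{\left(14 \right)} = \left(\left(-2\right) 3 - 5\right) \frac{4}{3 \left(8 + 14\right)} = \left(-6 - 5\right) \frac{4}{3 \cdot 22} = - 11 \cdot \frac{4}{3} \cdot \frac{1}{22} = \left(-11\right) \frac{2}{33} = - \frac{2}{3}$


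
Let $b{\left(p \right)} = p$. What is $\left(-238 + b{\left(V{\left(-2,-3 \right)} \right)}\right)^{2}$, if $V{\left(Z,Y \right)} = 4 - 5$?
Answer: $57121$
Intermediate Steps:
$V{\left(Z,Y \right)} = -1$
$\left(-238 + b{\left(V{\left(-2,-3 \right)} \right)}\right)^{2} = \left(-238 - 1\right)^{2} = \left(-239\right)^{2} = 57121$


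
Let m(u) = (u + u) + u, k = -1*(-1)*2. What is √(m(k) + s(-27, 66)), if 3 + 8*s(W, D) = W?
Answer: 3/2 ≈ 1.5000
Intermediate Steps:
s(W, D) = -3/8 + W/8
k = 2 (k = 1*2 = 2)
m(u) = 3*u (m(u) = 2*u + u = 3*u)
√(m(k) + s(-27, 66)) = √(3*2 + (-3/8 + (⅛)*(-27))) = √(6 + (-3/8 - 27/8)) = √(6 - 15/4) = √(9/4) = 3/2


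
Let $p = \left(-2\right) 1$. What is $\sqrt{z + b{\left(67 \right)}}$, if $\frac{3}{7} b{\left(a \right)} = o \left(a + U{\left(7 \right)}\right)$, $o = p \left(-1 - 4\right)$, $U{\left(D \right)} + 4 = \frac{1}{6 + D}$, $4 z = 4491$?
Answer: $\frac{\sqrt{15785211}}{78} \approx 50.937$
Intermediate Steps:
$p = -2$
$z = \frac{4491}{4}$ ($z = \frac{1}{4} \cdot 4491 = \frac{4491}{4} \approx 1122.8$)
$U{\left(D \right)} = -4 + \frac{1}{6 + D}$
$o = 10$ ($o = - 2 \left(-1 - 4\right) = \left(-2\right) \left(-5\right) = 10$)
$b{\left(a \right)} = - \frac{1190}{13} + \frac{70 a}{3}$ ($b{\left(a \right)} = \frac{7 \cdot 10 \left(a + \frac{-23 - 28}{6 + 7}\right)}{3} = \frac{7 \cdot 10 \left(a + \frac{-23 - 28}{13}\right)}{3} = \frac{7 \cdot 10 \left(a + \frac{1}{13} \left(-51\right)\right)}{3} = \frac{7 \cdot 10 \left(a - \frac{51}{13}\right)}{3} = \frac{7 \cdot 10 \left(- \frac{51}{13} + a\right)}{3} = \frac{7 \left(- \frac{510}{13} + 10 a\right)}{3} = - \frac{1190}{13} + \frac{70 a}{3}$)
$\sqrt{z + b{\left(67 \right)}} = \sqrt{\frac{4491}{4} + \left(- \frac{1190}{13} + \frac{70}{3} \cdot 67\right)} = \sqrt{\frac{4491}{4} + \left(- \frac{1190}{13} + \frac{4690}{3}\right)} = \sqrt{\frac{4491}{4} + \frac{57400}{39}} = \sqrt{\frac{404749}{156}} = \frac{\sqrt{15785211}}{78}$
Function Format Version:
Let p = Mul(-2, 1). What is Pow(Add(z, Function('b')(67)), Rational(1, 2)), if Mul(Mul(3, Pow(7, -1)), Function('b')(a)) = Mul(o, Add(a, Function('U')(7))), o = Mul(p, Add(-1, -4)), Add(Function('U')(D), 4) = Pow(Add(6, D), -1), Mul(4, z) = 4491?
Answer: Mul(Rational(1, 78), Pow(15785211, Rational(1, 2))) ≈ 50.937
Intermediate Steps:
p = -2
z = Rational(4491, 4) (z = Mul(Rational(1, 4), 4491) = Rational(4491, 4) ≈ 1122.8)
Function('U')(D) = Add(-4, Pow(Add(6, D), -1))
o = 10 (o = Mul(-2, Add(-1, -4)) = Mul(-2, -5) = 10)
Function('b')(a) = Add(Rational(-1190, 13), Mul(Rational(70, 3), a)) (Function('b')(a) = Mul(Rational(7, 3), Mul(10, Add(a, Mul(Pow(Add(6, 7), -1), Add(-23, Mul(-4, 7)))))) = Mul(Rational(7, 3), Mul(10, Add(a, Mul(Pow(13, -1), Add(-23, -28))))) = Mul(Rational(7, 3), Mul(10, Add(a, Mul(Rational(1, 13), -51)))) = Mul(Rational(7, 3), Mul(10, Add(a, Rational(-51, 13)))) = Mul(Rational(7, 3), Mul(10, Add(Rational(-51, 13), a))) = Mul(Rational(7, 3), Add(Rational(-510, 13), Mul(10, a))) = Add(Rational(-1190, 13), Mul(Rational(70, 3), a)))
Pow(Add(z, Function('b')(67)), Rational(1, 2)) = Pow(Add(Rational(4491, 4), Add(Rational(-1190, 13), Mul(Rational(70, 3), 67))), Rational(1, 2)) = Pow(Add(Rational(4491, 4), Add(Rational(-1190, 13), Rational(4690, 3))), Rational(1, 2)) = Pow(Add(Rational(4491, 4), Rational(57400, 39)), Rational(1, 2)) = Pow(Rational(404749, 156), Rational(1, 2)) = Mul(Rational(1, 78), Pow(15785211, Rational(1, 2)))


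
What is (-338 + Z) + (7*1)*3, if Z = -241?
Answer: -558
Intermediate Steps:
(-338 + Z) + (7*1)*3 = (-338 - 241) + (7*1)*3 = -579 + 7*3 = -579 + 21 = -558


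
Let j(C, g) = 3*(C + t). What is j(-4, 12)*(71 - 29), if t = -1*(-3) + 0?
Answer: -126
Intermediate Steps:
t = 3 (t = 3 + 0 = 3)
j(C, g) = 9 + 3*C (j(C, g) = 3*(C + 3) = 3*(3 + C) = 9 + 3*C)
j(-4, 12)*(71 - 29) = (9 + 3*(-4))*(71 - 29) = (9 - 12)*42 = -3*42 = -126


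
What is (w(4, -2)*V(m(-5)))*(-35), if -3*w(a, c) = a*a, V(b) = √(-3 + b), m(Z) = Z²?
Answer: 560*√22/3 ≈ 875.54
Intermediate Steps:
w(a, c) = -a²/3 (w(a, c) = -a*a/3 = -a²/3)
(w(4, -2)*V(m(-5)))*(-35) = ((-⅓*4²)*√(-3 + (-5)²))*(-35) = ((-⅓*16)*√(-3 + 25))*(-35) = -16*√22/3*(-35) = 560*√22/3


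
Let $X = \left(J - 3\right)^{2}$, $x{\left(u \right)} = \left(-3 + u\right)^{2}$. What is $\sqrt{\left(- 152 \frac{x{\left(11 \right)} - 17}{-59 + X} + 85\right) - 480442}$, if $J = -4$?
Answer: $\frac{i \sqrt{11991065}}{5} \approx 692.56 i$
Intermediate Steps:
$X = 49$ ($X = \left(-4 - 3\right)^{2} = \left(-7\right)^{2} = 49$)
$\sqrt{\left(- 152 \frac{x{\left(11 \right)} - 17}{-59 + X} + 85\right) - 480442} = \sqrt{\left(- 152 \frac{\left(-3 + 11\right)^{2} - 17}{-59 + 49} + 85\right) - 480442} = \sqrt{\left(- 152 \frac{8^{2} - 17}{-10} + 85\right) - 480442} = \sqrt{\left(- 152 \left(64 - 17\right) \left(- \frac{1}{10}\right) + 85\right) - 480442} = \sqrt{\left(- 152 \cdot 47 \left(- \frac{1}{10}\right) + 85\right) - 480442} = \sqrt{\left(\left(-152\right) \left(- \frac{47}{10}\right) + 85\right) - 480442} = \sqrt{\left(\frac{3572}{5} + 85\right) - 480442} = \sqrt{\frac{3997}{5} - 480442} = \sqrt{- \frac{2398213}{5}} = \frac{i \sqrt{11991065}}{5}$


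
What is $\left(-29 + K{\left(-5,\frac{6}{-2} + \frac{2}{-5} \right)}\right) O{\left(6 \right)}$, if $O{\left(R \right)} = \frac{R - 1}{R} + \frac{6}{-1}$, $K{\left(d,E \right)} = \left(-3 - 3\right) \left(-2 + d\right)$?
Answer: $- \frac{403}{6} \approx -67.167$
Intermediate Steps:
$K{\left(d,E \right)} = 12 - 6 d$ ($K{\left(d,E \right)} = - 6 \left(-2 + d\right) = 12 - 6 d$)
$O{\left(R \right)} = -6 + \frac{-1 + R}{R}$ ($O{\left(R \right)} = \frac{R - 1}{R} + 6 \left(-1\right) = \frac{-1 + R}{R} - 6 = -6 + \frac{-1 + R}{R}$)
$\left(-29 + K{\left(-5,\frac{6}{-2} + \frac{2}{-5} \right)}\right) O{\left(6 \right)} = \left(-29 + \left(12 - -30\right)\right) \left(-5 - \frac{1}{6}\right) = \left(-29 + \left(12 + 30\right)\right) \left(-5 - \frac{1}{6}\right) = \left(-29 + 42\right) \left(-5 - \frac{1}{6}\right) = 13 \left(- \frac{31}{6}\right) = - \frac{403}{6}$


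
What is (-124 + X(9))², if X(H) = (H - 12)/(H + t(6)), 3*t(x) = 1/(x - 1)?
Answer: 285914281/18496 ≈ 15458.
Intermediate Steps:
t(x) = 1/(3*(-1 + x)) (t(x) = 1/(3*(x - 1)) = 1/(3*(-1 + x)))
X(H) = (-12 + H)/(1/15 + H) (X(H) = (H - 12)/(H + 1/(3*(-1 + 6))) = (-12 + H)/(H + (⅓)/5) = (-12 + H)/(H + (⅓)*(⅕)) = (-12 + H)/(H + 1/15) = (-12 + H)/(1/15 + H))
(-124 + X(9))² = (-124 + 15*(-12 + 9)/(1 + 15*9))² = (-124 + 15*(-3)/(1 + 135))² = (-124 + 15*(-3)/136)² = (-124 + 15*(1/136)*(-3))² = (-124 - 45/136)² = (-16909/136)² = 285914281/18496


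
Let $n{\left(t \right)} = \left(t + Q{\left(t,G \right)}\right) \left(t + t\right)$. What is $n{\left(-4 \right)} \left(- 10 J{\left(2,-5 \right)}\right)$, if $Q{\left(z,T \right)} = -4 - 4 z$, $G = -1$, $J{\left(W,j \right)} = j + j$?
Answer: $-6400$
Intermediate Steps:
$J{\left(W,j \right)} = 2 j$
$n{\left(t \right)} = 2 t \left(-4 - 3 t\right)$ ($n{\left(t \right)} = \left(t - \left(4 + 4 t\right)\right) \left(t + t\right) = \left(-4 - 3 t\right) 2 t = 2 t \left(-4 - 3 t\right)$)
$n{\left(-4 \right)} \left(- 10 J{\left(2,-5 \right)}\right) = \left(-2\right) \left(-4\right) \left(4 + 3 \left(-4\right)\right) \left(- 10 \cdot 2 \left(-5\right)\right) = \left(-2\right) \left(-4\right) \left(4 - 12\right) \left(\left(-10\right) \left(-10\right)\right) = \left(-2\right) \left(-4\right) \left(-8\right) 100 = \left(-64\right) 100 = -6400$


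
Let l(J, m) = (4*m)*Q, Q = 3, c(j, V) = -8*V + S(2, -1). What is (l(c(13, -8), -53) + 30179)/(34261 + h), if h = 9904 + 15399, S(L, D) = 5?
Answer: 29543/59564 ≈ 0.49599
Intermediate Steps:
c(j, V) = 5 - 8*V (c(j, V) = -8*V + 5 = 5 - 8*V)
h = 25303
l(J, m) = 12*m (l(J, m) = (4*m)*3 = 12*m)
(l(c(13, -8), -53) + 30179)/(34261 + h) = (12*(-53) + 30179)/(34261 + 25303) = (-636 + 30179)/59564 = 29543*(1/59564) = 29543/59564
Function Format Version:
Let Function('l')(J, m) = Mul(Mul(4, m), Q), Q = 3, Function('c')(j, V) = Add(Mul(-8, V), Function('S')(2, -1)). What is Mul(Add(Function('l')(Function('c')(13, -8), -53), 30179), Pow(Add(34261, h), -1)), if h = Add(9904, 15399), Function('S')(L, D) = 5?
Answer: Rational(29543, 59564) ≈ 0.49599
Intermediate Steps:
Function('c')(j, V) = Add(5, Mul(-8, V)) (Function('c')(j, V) = Add(Mul(-8, V), 5) = Add(5, Mul(-8, V)))
h = 25303
Function('l')(J, m) = Mul(12, m) (Function('l')(J, m) = Mul(Mul(4, m), 3) = Mul(12, m))
Mul(Add(Function('l')(Function('c')(13, -8), -53), 30179), Pow(Add(34261, h), -1)) = Mul(Add(Mul(12, -53), 30179), Pow(Add(34261, 25303), -1)) = Mul(Add(-636, 30179), Pow(59564, -1)) = Mul(29543, Rational(1, 59564)) = Rational(29543, 59564)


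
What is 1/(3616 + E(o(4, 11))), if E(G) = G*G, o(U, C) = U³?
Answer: 1/7712 ≈ 0.00012967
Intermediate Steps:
E(G) = G²
1/(3616 + E(o(4, 11))) = 1/(3616 + (4³)²) = 1/(3616 + 64²) = 1/(3616 + 4096) = 1/7712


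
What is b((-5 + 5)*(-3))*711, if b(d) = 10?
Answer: 7110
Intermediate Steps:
b((-5 + 5)*(-3))*711 = 10*711 = 7110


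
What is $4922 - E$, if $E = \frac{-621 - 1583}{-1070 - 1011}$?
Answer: $\frac{10240478}{2081} \approx 4920.9$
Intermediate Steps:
$E = \frac{2204}{2081}$ ($E = - \frac{2204}{-2081} = \left(-2204\right) \left(- \frac{1}{2081}\right) = \frac{2204}{2081} \approx 1.0591$)
$4922 - E = 4922 - \frac{2204}{2081} = \frac{10240478}{2081}$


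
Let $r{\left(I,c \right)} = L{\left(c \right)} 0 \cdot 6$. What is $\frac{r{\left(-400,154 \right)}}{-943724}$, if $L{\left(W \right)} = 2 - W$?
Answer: $0$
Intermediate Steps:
$r{\left(I,c \right)} = 0$ ($r{\left(I,c \right)} = \left(2 - c\right) 0 \cdot 6 = 0 \cdot 6 = 0$)
$\frac{r{\left(-400,154 \right)}}{-943724} = \frac{0}{-943724} = 0 \left(- \frac{1}{943724}\right) = 0$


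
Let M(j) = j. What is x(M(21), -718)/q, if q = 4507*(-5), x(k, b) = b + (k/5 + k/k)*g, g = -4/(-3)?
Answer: 10666/338025 ≈ 0.031554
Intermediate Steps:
g = 4/3 (g = -4*(-⅓) = 4/3 ≈ 1.3333)
x(k, b) = 4/3 + b + 4*k/15 (x(k, b) = b + (k/5 + k/k)*(4/3) = b + (k*(⅕) + 1)*(4/3) = b + (k/5 + 1)*(4/3) = b + (1 + k/5)*(4/3) = b + (4/3 + 4*k/15) = 4/3 + b + 4*k/15)
q = -22535
x(M(21), -718)/q = (4/3 - 718 + (4/15)*21)/(-22535) = (4/3 - 718 + 28/5)*(-1/22535) = -10666/15*(-1/22535) = 10666/338025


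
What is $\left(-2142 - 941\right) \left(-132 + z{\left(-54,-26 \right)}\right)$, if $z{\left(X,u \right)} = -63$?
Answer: $601185$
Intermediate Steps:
$\left(-2142 - 941\right) \left(-132 + z{\left(-54,-26 \right)}\right) = \left(-2142 - 941\right) \left(-132 - 63\right) = \left(-3083\right) \left(-195\right) = 601185$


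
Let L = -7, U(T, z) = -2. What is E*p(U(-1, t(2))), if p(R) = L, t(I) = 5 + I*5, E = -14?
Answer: 98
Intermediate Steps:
t(I) = 5 + 5*I
p(R) = -7
E*p(U(-1, t(2))) = -14*(-7) = 98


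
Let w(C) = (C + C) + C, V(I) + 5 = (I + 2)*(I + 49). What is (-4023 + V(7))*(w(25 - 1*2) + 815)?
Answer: -3115216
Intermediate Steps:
V(I) = -5 + (2 + I)*(49 + I) (V(I) = -5 + (I + 2)*(I + 49) = -5 + (2 + I)*(49 + I))
w(C) = 3*C (w(C) = 2*C + C = 3*C)
(-4023 + V(7))*(w(25 - 1*2) + 815) = (-4023 + (93 + 7² + 51*7))*(3*(25 - 1*2) + 815) = (-4023 + (93 + 49 + 357))*(3*(25 - 2) + 815) = (-4023 + 499)*(3*23 + 815) = -3524*(69 + 815) = -3524*884 = -3115216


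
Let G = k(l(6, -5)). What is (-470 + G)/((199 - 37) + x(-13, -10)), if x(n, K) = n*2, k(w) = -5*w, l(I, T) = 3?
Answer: -485/136 ≈ -3.5662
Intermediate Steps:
G = -15 (G = -5*3 = -15)
x(n, K) = 2*n
(-470 + G)/((199 - 37) + x(-13, -10)) = (-470 - 15)/((199 - 37) + 2*(-13)) = -485/(162 - 26) = -485/136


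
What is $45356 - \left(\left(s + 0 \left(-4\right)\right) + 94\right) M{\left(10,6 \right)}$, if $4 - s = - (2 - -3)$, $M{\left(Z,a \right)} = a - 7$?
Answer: $45459$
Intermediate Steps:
$M{\left(Z,a \right)} = -7 + a$
$s = 9$ ($s = 4 - - (2 - -3) = 4 - - (2 + 3) = 4 - \left(-1\right) 5 = 4 - -5 = 4 + 5 = 9$)
$45356 - \left(\left(s + 0 \left(-4\right)\right) + 94\right) M{\left(10,6 \right)} = 45356 - \left(\left(9 + 0 \left(-4\right)\right) + 94\right) \left(-7 + 6\right) = 45356 - \left(\left(9 + 0\right) + 94\right) \left(-1\right) = 45356 - \left(9 + 94\right) \left(-1\right) = 45356 - 103 \left(-1\right) = 45356 - -103 = 45356 + 103 = 45459$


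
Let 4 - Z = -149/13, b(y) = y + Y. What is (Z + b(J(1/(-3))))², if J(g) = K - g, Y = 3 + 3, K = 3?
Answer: 935089/1521 ≈ 614.79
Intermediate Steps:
Y = 6
J(g) = 3 - g
b(y) = 6 + y (b(y) = y + 6 = 6 + y)
Z = 201/13 (Z = 4 - (-149)/13 = 4 - 1*(-149/13) = 4 + 149/13 = 201/13 ≈ 15.462)
(Z + b(J(1/(-3))))² = (201/13 + (6 + (3 - 1/(-3))))² = (201/13 + (6 + (3 - 1*(-⅓))))² = (201/13 + (6 + (3 + ⅓)))² = (201/13 + (6 + 10/3))² = (201/13 + 28/3)² = (967/39)² = 935089/1521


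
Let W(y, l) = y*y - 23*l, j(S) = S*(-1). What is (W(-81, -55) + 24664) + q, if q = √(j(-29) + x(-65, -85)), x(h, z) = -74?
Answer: 32490 + 3*I*√5 ≈ 32490.0 + 6.7082*I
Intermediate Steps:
j(S) = -S
W(y, l) = y² - 23*l
q = 3*I*√5 (q = √(-1*(-29) - 74) = √(29 - 74) = √(-45) = 3*I*√5 ≈ 6.7082*I)
(W(-81, -55) + 24664) + q = (((-81)² - 23*(-55)) + 24664) + 3*I*√5 = ((6561 + 1265) + 24664) + 3*I*√5 = (7826 + 24664) + 3*I*√5 = 32490 + 3*I*√5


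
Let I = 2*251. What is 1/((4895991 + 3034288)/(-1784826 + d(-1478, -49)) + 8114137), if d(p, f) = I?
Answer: 1784324/14478241458109 ≈ 1.2324e-7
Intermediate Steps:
I = 502
d(p, f) = 502
1/((4895991 + 3034288)/(-1784826 + d(-1478, -49)) + 8114137) = 1/((4895991 + 3034288)/(-1784826 + 502) + 8114137) = 1/(7930279/(-1784324) + 8114137) = 1/(7930279*(-1/1784324) + 8114137) = 1/(-7930279/1784324 + 8114137) = 1/(14478241458109/1784324) = 1784324/14478241458109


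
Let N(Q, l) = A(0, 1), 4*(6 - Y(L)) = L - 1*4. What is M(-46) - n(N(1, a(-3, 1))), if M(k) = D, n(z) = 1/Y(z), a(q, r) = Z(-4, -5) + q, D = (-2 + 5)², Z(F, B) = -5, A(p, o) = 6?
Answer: 97/11 ≈ 8.8182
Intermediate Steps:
Y(L) = 7 - L/4 (Y(L) = 6 - (L - 1*4)/4 = 6 - (L - 4)/4 = 6 - (-4 + L)/4 = 6 + (1 - L/4) = 7 - L/4)
D = 9 (D = 3² = 9)
a(q, r) = -5 + q
N(Q, l) = 6
n(z) = 1/(7 - z/4)
M(k) = 9
M(-46) - n(N(1, a(-3, 1))) = 9 - (-4)/(-28 + 6) = 9 - (-4)/(-22) = 9 - (-4)*(-1)/22 = 9 - 1*2/11 = 9 - 2/11 = 97/11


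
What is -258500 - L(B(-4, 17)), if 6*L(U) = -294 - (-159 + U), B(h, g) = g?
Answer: -775424/3 ≈ -2.5847e+5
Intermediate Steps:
L(U) = -45/2 - U/6 (L(U) = (-294 - (-159 + U))/6 = (-294 + (159 - U))/6 = (-135 - U)/6 = -45/2 - U/6)
-258500 - L(B(-4, 17)) = -258500 - (-45/2 - ⅙*17) = -258500 - (-45/2 - 17/6) = -258500 - 1*(-76/3) = -258500 + 76/3 = -775424/3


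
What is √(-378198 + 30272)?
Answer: I*√347926 ≈ 589.85*I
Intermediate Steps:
√(-378198 + 30272) = √(-347926) = I*√347926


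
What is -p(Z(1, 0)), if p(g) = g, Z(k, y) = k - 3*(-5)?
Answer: -16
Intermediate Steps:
Z(k, y) = 15 + k (Z(k, y) = k + 15 = 15 + k)
-p(Z(1, 0)) = -(15 + 1) = -1*16 = -16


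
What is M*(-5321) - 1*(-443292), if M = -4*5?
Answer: 549712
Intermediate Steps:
M = -20
M*(-5321) - 1*(-443292) = -20*(-5321) - 1*(-443292) = 106420 + 443292 = 549712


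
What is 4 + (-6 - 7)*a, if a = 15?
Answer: -191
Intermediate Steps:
4 + (-6 - 7)*a = 4 + (-6 - 7)*15 = 4 - 13*15 = 4 - 195 = -191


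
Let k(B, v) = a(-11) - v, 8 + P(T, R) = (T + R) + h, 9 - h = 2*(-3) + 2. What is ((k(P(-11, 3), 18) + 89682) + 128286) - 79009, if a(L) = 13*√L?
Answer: 138941 + 13*I*√11 ≈ 1.3894e+5 + 43.116*I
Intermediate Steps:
h = 13 (h = 9 - (2*(-3) + 2) = 9 - (-6 + 2) = 9 - 1*(-4) = 9 + 4 = 13)
P(T, R) = 5 + R + T (P(T, R) = -8 + ((T + R) + 13) = -8 + ((R + T) + 13) = -8 + (13 + R + T) = 5 + R + T)
k(B, v) = -v + 13*I*√11 (k(B, v) = 13*√(-11) - v = 13*(I*√11) - v = 13*I*√11 - v = -v + 13*I*√11)
((k(P(-11, 3), 18) + 89682) + 128286) - 79009 = (((-1*18 + 13*I*√11) + 89682) + 128286) - 79009 = (((-18 + 13*I*√11) + 89682) + 128286) - 79009 = ((89664 + 13*I*√11) + 128286) - 79009 = (217950 + 13*I*√11) - 79009 = 138941 + 13*I*√11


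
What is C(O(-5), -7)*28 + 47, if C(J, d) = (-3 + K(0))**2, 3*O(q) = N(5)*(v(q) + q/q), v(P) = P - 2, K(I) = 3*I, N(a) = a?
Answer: 299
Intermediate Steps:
v(P) = -2 + P
O(q) = -5/3 + 5*q/3 (O(q) = (5*((-2 + q) + q/q))/3 = (5*((-2 + q) + 1))/3 = (5*(-1 + q))/3 = (-5 + 5*q)/3 = -5/3 + 5*q/3)
C(J, d) = 9 (C(J, d) = (-3 + 3*0)**2 = (-3 + 0)**2 = (-3)**2 = 9)
C(O(-5), -7)*28 + 47 = 9*28 + 47 = 252 + 47 = 299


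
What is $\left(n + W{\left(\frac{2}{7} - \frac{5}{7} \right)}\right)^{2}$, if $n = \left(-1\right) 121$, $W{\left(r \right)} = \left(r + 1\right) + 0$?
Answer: $\frac{710649}{49} \approx 14503.0$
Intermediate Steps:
$W{\left(r \right)} = 1 + r$ ($W{\left(r \right)} = \left(1 + r\right) + 0 = 1 + r$)
$n = -121$
$\left(n + W{\left(\frac{2}{7} - \frac{5}{7} \right)}\right)^{2} = \left(-121 + \left(1 + \left(\frac{2}{7} - \frac{5}{7}\right)\right)\right)^{2} = \left(-121 + \left(1 - \frac{3}{7}\right)\right)^{2} = \left(-121 + \frac{4}{7}\right)^{2} = \left(- \frac{843}{7}\right)^{2} = \frac{710649}{49}$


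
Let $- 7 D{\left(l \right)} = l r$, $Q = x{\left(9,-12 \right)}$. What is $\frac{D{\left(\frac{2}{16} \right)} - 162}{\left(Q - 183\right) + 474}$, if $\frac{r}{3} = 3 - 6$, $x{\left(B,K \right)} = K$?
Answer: $- \frac{1007}{1736} \approx -0.58007$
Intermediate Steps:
$Q = -12$
$r = -9$ ($r = 3 \left(3 - 6\right) = 3 \left(-3\right) = -9$)
$D{\left(l \right)} = \frac{9 l}{7}$ ($D{\left(l \right)} = - \frac{l \left(-9\right)}{7} = - \frac{\left(-9\right) l}{7} = \frac{9 l}{7}$)
$\frac{D{\left(\frac{2}{16} \right)} - 162}{\left(Q - 183\right) + 474} = \frac{\frac{9 \cdot \frac{2}{16}}{7} - 162}{\left(-12 - 183\right) + 474} = \frac{\frac{9 \cdot 2 \cdot \frac{1}{16}}{7} - 162}{\left(-12 - 183\right) + 474} = \frac{\frac{9}{7} \cdot \frac{1}{8} - 162}{-195 + 474} = \frac{\frac{9}{56} - 162}{279} = \left(- \frac{9063}{56}\right) \frac{1}{279} = - \frac{1007}{1736}$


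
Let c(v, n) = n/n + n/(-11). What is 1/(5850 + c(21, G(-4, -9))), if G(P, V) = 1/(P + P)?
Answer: 88/514889 ≈ 0.00017091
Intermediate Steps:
G(P, V) = 1/(2*P)
c(v, n) = 1 - n/11 (c(v, n) = 1 + n*(-1/11) = 1 - n/11)
1/(5850 + c(21, G(-4, -9))) = 1/(5850 + (1 - 1/(22*(-4)))) = 1/(5850 + (1 - (-1)/(22*4))) = 1/(5850 + (1 - 1/11*(-1/8))) = 1/(5850 + (1 + 1/88)) = 1/(5850 + 89/88) = 1/(514889/88) = 88/514889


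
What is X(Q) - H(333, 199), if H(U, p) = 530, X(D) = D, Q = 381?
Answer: -149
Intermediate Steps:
X(Q) - H(333, 199) = 381 - 1*530 = 381 - 530 = -149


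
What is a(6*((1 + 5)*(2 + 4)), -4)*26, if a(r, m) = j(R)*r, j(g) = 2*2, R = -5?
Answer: 22464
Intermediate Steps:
j(g) = 4
a(r, m) = 4*r
a(6*((1 + 5)*(2 + 4)), -4)*26 = (4*(6*((1 + 5)*(2 + 4))))*26 = (4*(6*(6*6)))*26 = (4*(6*36))*26 = (4*216)*26 = 864*26 = 22464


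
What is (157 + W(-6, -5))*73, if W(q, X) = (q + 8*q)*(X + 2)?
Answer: 23287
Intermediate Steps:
W(q, X) = 9*q*(2 + X) (W(q, X) = (9*q)*(2 + X) = 9*q*(2 + X))
(157 + W(-6, -5))*73 = (157 + 9*(-6)*(2 - 5))*73 = (157 + 9*(-6)*(-3))*73 = (157 + 162)*73 = 319*73 = 23287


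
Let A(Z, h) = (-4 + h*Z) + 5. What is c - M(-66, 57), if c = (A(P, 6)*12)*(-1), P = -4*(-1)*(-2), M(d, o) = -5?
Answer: 569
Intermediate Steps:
P = -8 (P = 4*(-2) = -8)
A(Z, h) = 1 + Z*h (A(Z, h) = (-4 + Z*h) + 5 = 1 + Z*h)
c = 564 (c = ((1 - 8*6)*12)*(-1) = ((1 - 48)*12)*(-1) = -47*12*(-1) = -564*(-1) = 564)
c - M(-66, 57) = 564 - 1*(-5) = 564 + 5 = 569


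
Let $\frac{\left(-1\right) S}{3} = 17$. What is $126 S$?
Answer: $-6426$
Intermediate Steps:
$S = -51$ ($S = \left(-3\right) 17 = -51$)
$126 S = 126 \left(-51\right) = -6426$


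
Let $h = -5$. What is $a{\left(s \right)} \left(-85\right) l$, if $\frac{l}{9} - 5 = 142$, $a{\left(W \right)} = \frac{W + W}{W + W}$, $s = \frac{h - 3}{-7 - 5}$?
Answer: $-112455$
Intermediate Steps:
$s = \frac{2}{3}$ ($s = \frac{-5 - 3}{-7 - 5} = - \frac{8}{-12} = \left(-8\right) \left(- \frac{1}{12}\right) = \frac{2}{3} \approx 0.66667$)
$a{\left(W \right)} = 1$ ($a{\left(W \right)} = \frac{2 W}{2 W} = 2 W \frac{1}{2 W} = 1$)
$l = 1323$ ($l = 45 + 9 \cdot 142 = 45 + 1278 = 1323$)
$a{\left(s \right)} \left(-85\right) l = 1 \left(-85\right) 1323 = \left(-85\right) 1323 = -112455$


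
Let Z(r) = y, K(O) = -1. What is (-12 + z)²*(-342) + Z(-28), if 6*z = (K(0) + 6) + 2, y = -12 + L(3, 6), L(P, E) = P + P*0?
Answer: -80293/2 ≈ -40147.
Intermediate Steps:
L(P, E) = P (L(P, E) = P + 0 = P)
y = -9 (y = -12 + 3 = -9)
z = 7/6 (z = ((-1 + 6) + 2)/6 = (5 + 2)/6 = (⅙)*7 = 7/6 ≈ 1.1667)
Z(r) = -9
(-12 + z)²*(-342) + Z(-28) = (-12 + 7/6)²*(-342) - 9 = (-65/6)²*(-342) - 9 = (4225/36)*(-342) - 9 = -80275/2 - 9 = -80293/2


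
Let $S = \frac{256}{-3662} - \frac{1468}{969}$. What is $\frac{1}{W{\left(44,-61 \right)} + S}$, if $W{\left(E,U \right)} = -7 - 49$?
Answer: $- \frac{1774239}{102169324} \approx -0.017366$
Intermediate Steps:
$W{\left(E,U \right)} = -56$ ($W{\left(E,U \right)} = -7 - 49 = -56$)
$S = - \frac{2811940}{1774239}$ ($S = 256 \left(- \frac{1}{3662}\right) - \frac{1468}{969} = - \frac{128}{1831} - \frac{1468}{969} = - \frac{2811940}{1774239} \approx -1.5849$)
$\frac{1}{W{\left(44,-61 \right)} + S} = \frac{1}{-56 - \frac{2811940}{1774239}} = \frac{1}{- \frac{102169324}{1774239}} = - \frac{1774239}{102169324}$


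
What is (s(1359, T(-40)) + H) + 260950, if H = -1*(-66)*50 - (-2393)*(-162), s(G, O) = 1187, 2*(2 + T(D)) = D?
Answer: -122229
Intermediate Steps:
T(D) = -2 + D/2
H = -384366 (H = 66*50 - 1*387666 = 3300 - 387666 = -384366)
(s(1359, T(-40)) + H) + 260950 = (1187 - 384366) + 260950 = -383179 + 260950 = -122229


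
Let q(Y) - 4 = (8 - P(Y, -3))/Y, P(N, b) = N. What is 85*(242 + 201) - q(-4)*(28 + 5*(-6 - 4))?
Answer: 37677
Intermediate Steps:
q(Y) = 4 + (8 - Y)/Y
85*(242 + 201) - q(-4)*(28 + 5*(-6 - 4)) = 85*(242 + 201) - (3 + 8/(-4))*(28 + 5*(-6 - 4)) = 85*443 - (3 + 8*(-¼))*(28 + 5*(-10)) = 37655 - (3 - 2)*(28 - 50) = 37655 - (-22) = 37655 - 1*(-22) = 37655 + 22 = 37677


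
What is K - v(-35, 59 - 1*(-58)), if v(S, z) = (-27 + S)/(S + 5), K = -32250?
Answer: -483781/15 ≈ -32252.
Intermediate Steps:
v(S, z) = (-27 + S)/(5 + S)
K - v(-35, 59 - 1*(-58)) = -32250 - (-27 - 35)/(5 - 35) = -32250 - (-62)/(-30) = -32250 - (-1)*(-62)/30 = -32250 - 1*31/15 = -32250 - 31/15 = -483781/15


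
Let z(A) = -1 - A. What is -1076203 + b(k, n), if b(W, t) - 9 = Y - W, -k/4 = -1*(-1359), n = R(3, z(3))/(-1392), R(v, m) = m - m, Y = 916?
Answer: -1069842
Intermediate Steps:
R(v, m) = 0
n = 0 (n = 0/(-1392) = 0*(-1/1392) = 0)
k = -5436 (k = -(-4)*(-1359) = -4*1359 = -5436)
b(W, t) = 925 - W (b(W, t) = 9 + (916 - W) = 925 - W)
-1076203 + b(k, n) = -1076203 + (925 - 1*(-5436)) = -1076203 + (925 + 5436) = -1076203 + 6361 = -1069842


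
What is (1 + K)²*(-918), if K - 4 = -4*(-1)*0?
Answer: -22950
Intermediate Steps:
K = 4 (K = 4 - 4*(-1)*0 = 4 + 4*0 = 4 + 0 = 4)
(1 + K)²*(-918) = (1 + 4)²*(-918) = 5²*(-918) = 25*(-918) = -22950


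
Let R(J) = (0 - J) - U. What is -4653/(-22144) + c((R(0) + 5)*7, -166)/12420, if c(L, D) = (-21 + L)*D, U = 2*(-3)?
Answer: -37015091/68757120 ≈ -0.53835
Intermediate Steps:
U = -6
R(J) = 6 - J (R(J) = (0 - J) - 1*(-6) = -J + 6 = 6 - J)
c(L, D) = D*(-21 + L)
-4653/(-22144) + c((R(0) + 5)*7, -166)/12420 = -4653/(-22144) - 166*(-21 + ((6 - 1*0) + 5)*7)/12420 = -4653*(-1/22144) - 166*(-21 + ((6 + 0) + 5)*7)*(1/12420) = 4653/22144 - 166*(-21 + (6 + 5)*7)*(1/12420) = 4653/22144 - 166*(-21 + 11*7)*(1/12420) = 4653/22144 - 166*(-21 + 77)*(1/12420) = 4653/22144 - 166*56*(1/12420) = 4653/22144 - 9296*1/12420 = 4653/22144 - 2324/3105 = -37015091/68757120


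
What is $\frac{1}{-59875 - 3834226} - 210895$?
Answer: $- \frac{821246430396}{3894101} \approx -2.109 \cdot 10^{5}$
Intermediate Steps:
$\frac{1}{-59875 - 3834226} - 210895 = \frac{1}{-3894101} - 210895 = - \frac{1}{3894101} - 210895 = - \frac{821246430396}{3894101}$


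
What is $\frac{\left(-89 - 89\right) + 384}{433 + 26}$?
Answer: $\frac{206}{459} \approx 0.4488$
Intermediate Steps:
$\frac{\left(-89 - 89\right) + 384}{433 + 26} = \frac{\left(-89 - 89\right) + 384}{459} = \left(-178 + 384\right) \frac{1}{459} = 206 \cdot \frac{1}{459} = \frac{206}{459}$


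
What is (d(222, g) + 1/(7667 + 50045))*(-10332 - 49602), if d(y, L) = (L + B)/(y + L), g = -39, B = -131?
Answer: 98000650573/1760216 ≈ 55675.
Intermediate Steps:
d(y, L) = (-131 + L)/(L + y) (d(y, L) = (L - 131)/(y + L) = (-131 + L)/(L + y))
(d(222, g) + 1/(7667 + 50045))*(-10332 - 49602) = ((-131 - 39)/(-39 + 222) + 1/(7667 + 50045))*(-10332 - 49602) = (-170/183 + 1/57712)*(-59934) = -9810857/10561296*(-59934) = 98000650573/1760216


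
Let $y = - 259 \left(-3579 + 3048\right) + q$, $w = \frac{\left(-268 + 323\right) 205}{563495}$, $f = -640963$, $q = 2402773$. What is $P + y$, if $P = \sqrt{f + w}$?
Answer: $2540302 + \frac{i \sqrt{8140912215714518}}{112699} \approx 2.5403 \cdot 10^{6} + 800.6 i$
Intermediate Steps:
$w = \frac{2255}{112699}$ ($w = 55 \cdot 205 \cdot \frac{1}{563495} = 11275 \cdot \frac{1}{563495} = \frac{2255}{112699} \approx 0.020009$)
$y = 2540302$ ($y = - 259 \left(-3579 + 3048\right) + 2402773 = \left(-259\right) \left(-531\right) + 2402773 = 137529 + 2402773 = 2540302$)
$P = \frac{i \sqrt{8140912215714518}}{112699}$ ($P = \sqrt{-640963 + \frac{2255}{112699}} = \sqrt{- \frac{72235886882}{112699}} = \frac{i \sqrt{8140912215714518}}{112699} \approx 800.6 i$)
$P + y = \frac{i \sqrt{8140912215714518}}{112699} + 2540302 = 2540302 + \frac{i \sqrt{8140912215714518}}{112699}$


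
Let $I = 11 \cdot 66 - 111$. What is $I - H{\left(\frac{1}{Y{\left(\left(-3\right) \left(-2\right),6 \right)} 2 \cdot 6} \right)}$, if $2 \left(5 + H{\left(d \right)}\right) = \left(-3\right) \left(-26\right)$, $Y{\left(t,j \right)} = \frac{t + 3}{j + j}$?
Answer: $581$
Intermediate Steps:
$Y{\left(t,j \right)} = \frac{3 + t}{2 j}$
$H{\left(d \right)} = 34$ ($H{\left(d \right)} = -5 + \frac{\left(-3\right) \left(-26\right)}{2} = -5 + \frac{1}{2} \cdot 78 = -5 + 39 = 34$)
$I = 615$ ($I = 726 - 111 = 615$)
$I - H{\left(\frac{1}{Y{\left(\left(-3\right) \left(-2\right),6 \right)} 2 \cdot 6} \right)} = 615 - 34 = 581$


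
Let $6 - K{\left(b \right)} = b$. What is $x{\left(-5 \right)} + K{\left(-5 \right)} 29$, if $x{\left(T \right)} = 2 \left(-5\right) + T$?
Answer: $304$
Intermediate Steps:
$K{\left(b \right)} = 6 - b$
$x{\left(T \right)} = -10 + T$
$x{\left(-5 \right)} + K{\left(-5 \right)} 29 = \left(-10 - 5\right) + \left(6 - -5\right) 29 = -15 + \left(6 + 5\right) 29 = -15 + 11 \cdot 29 = -15 + 319 = 304$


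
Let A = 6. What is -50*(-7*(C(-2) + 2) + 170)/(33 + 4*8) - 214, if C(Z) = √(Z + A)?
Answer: -4202/13 ≈ -323.23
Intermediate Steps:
C(Z) = √(6 + Z) (C(Z) = √(Z + 6) = √(6 + Z))
-50*(-7*(C(-2) + 2) + 170)/(33 + 4*8) - 214 = -50*(-7*(√(6 - 2) + 2) + 170)/(33 + 4*8) - 214 = -50*(-7*(√4 + 2) + 170)/(33 + 32) - 214 = -50*(-7*(2 + 2) + 170)/65 - 214 = -50*(-7*4 + 170)/65 - 214 = -50*(-28 + 170)/65 - 214 = -7100/65 - 214 = -50*142/65 - 214 = -1420/13 - 214 = -4202/13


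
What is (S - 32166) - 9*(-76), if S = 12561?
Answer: -18921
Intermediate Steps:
(S - 32166) - 9*(-76) = (12561 - 32166) - 9*(-76) = -19605 + 684 = -18921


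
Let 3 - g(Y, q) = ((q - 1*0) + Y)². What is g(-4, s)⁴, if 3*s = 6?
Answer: 1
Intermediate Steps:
s = 2 (s = (⅓)*6 = 2)
g(Y, q) = 3 - (Y + q)² (g(Y, q) = 3 - ((q - 1*0) + Y)² = 3 - ((q + 0) + Y)² = 3 - (q + Y)² = 3 - (Y + q)²)
g(-4, s)⁴ = (3 - (-4 + 2)²)⁴ = (3 - 1*(-2)²)⁴ = (3 - 1*4)⁴ = (3 - 4)⁴ = (-1)⁴ = 1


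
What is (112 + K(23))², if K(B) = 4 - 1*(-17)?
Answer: 17689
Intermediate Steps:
K(B) = 21 (K(B) = 4 + 17 = 21)
(112 + K(23))² = (112 + 21)² = 133² = 17689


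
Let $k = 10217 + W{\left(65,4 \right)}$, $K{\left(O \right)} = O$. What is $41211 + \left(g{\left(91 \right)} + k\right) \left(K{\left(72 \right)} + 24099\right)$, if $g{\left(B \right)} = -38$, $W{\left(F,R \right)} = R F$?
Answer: $252362280$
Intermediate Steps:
$W{\left(F,R \right)} = F R$
$k = 10477$ ($k = 10217 + 65 \cdot 4 = 10217 + 260 = 10477$)
$41211 + \left(g{\left(91 \right)} + k\right) \left(K{\left(72 \right)} + 24099\right) = 41211 + \left(-38 + 10477\right) \left(72 + 24099\right) = 41211 + 10439 \cdot 24171 = 41211 + 252321069 = 252362280$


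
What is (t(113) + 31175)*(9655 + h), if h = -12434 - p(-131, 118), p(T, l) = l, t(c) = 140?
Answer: -90719555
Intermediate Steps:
h = -12552 (h = -12434 - 1*118 = -12434 - 118 = -12552)
(t(113) + 31175)*(9655 + h) = (140 + 31175)*(9655 - 12552) = 31315*(-2897) = -90719555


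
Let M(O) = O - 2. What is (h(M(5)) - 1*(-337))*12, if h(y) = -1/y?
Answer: 4040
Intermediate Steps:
M(O) = -2 + O
(h(M(5)) - 1*(-337))*12 = (-1/(-2 + 5) - 1*(-337))*12 = (-1/3 + 337)*12 = (1010/3)*12 = 4040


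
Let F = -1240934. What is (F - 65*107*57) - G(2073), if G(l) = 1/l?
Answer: -3394265938/2073 ≈ -1.6374e+6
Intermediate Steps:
(F - 65*107*57) - G(2073) = (-1240934 - 65*107*57) - 1/2073 = (-1240934 - 6955*57) - 1*1/2073 = (-1240934 - 396435) - 1/2073 = -1637369 - 1/2073 = -3394265938/2073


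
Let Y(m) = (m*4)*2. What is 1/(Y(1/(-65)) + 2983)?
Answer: 65/193887 ≈ 0.00033525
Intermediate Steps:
Y(m) = 8*m (Y(m) = (4*m)*2 = 8*m)
1/(Y(1/(-65)) + 2983) = 1/(8/(-65) + 2983) = 1/(8*(-1/65) + 2983) = 1/(-8/65 + 2983) = 1/(193887/65) = 65/193887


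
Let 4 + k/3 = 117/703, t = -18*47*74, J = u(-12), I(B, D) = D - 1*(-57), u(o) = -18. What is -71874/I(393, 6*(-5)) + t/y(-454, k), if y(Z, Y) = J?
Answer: 816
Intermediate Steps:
I(B, D) = 57 + D (I(B, D) = D + 57 = 57 + D)
J = -18
t = -62604 (t = -846*74 = -62604)
k = -8085/703 (k = -12 + 3*(117/703) = -12 + 351/703 = -8085/703 ≈ -11.501)
y(Z, Y) = -18
-71874/I(393, 6*(-5)) + t/y(-454, k) = -71874/(57 + 6*(-5)) - 62604/(-18) = -71874/(57 - 30) - 62604*(-1/18) = -71874/27 + 3478 = -71874*1/27 + 3478 = -2662 + 3478 = 816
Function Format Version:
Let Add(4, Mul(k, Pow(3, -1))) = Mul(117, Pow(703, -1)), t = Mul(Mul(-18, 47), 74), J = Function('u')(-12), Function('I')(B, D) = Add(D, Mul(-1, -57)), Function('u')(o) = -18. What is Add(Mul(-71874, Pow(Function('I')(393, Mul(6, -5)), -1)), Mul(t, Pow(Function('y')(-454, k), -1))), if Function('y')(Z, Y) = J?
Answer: 816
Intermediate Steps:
Function('I')(B, D) = Add(57, D) (Function('I')(B, D) = Add(D, 57) = Add(57, D))
J = -18
t = -62604 (t = Mul(-846, 74) = -62604)
k = Rational(-8085, 703) (k = Add(-12, Mul(3, Mul(117, Pow(703, -1)))) = Add(-12, Mul(3, Mul(117, Rational(1, 703)))) = Add(-12, Mul(3, Rational(117, 703))) = Add(-12, Rational(351, 703)) = Rational(-8085, 703) ≈ -11.501)
Function('y')(Z, Y) = -18
Add(Mul(-71874, Pow(Function('I')(393, Mul(6, -5)), -1)), Mul(t, Pow(Function('y')(-454, k), -1))) = Add(Mul(-71874, Pow(Add(57, Mul(6, -5)), -1)), Mul(-62604, Pow(-18, -1))) = Add(Mul(-71874, Pow(Add(57, -30), -1)), Mul(-62604, Rational(-1, 18))) = Add(Mul(-71874, Pow(27, -1)), 3478) = Add(Mul(-71874, Rational(1, 27)), 3478) = Add(-2662, 3478) = 816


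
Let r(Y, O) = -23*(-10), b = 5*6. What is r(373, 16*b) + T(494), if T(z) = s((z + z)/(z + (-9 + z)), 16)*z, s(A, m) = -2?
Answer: -758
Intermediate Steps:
b = 30
T(z) = -2*z
r(Y, O) = 230
r(373, 16*b) + T(494) = 230 - 2*494 = 230 - 988 = -758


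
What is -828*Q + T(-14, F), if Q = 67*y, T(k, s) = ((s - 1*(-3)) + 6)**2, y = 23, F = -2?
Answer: -1275899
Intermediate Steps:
T(k, s) = (9 + s)**2 (T(k, s) = ((s + 3) + 6)**2 = ((3 + s) + 6)**2 = (9 + s)**2)
Q = 1541 (Q = 67*23 = 1541)
-828*Q + T(-14, F) = -828*1541 + (9 - 2)**2 = -1275948 + 7**2 = -1275948 + 49 = -1275899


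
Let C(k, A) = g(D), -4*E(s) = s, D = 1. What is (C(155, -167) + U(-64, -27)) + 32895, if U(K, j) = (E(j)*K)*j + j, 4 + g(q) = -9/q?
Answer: 44519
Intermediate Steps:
g(q) = -4 - 9/q
E(s) = -s/4
U(K, j) = j - K*j**2/4 (U(K, j) = ((-j/4)*K)*j + j = (-K*j/4)*j + j = -K*j**2/4 + j = j - K*j**2/4)
C(k, A) = -13 (C(k, A) = -4 - 9/1 = -4 - 9*1 = -4 - 9 = -13)
(C(155, -167) + U(-64, -27)) + 32895 = (-13 + (1/4)*(-27)*(4 - 1*(-64)*(-27))) + 32895 = (-13 + (1/4)*(-27)*(4 - 1728)) + 32895 = (-13 + (1/4)*(-27)*(-1724)) + 32895 = (-13 + 11637) + 32895 = 11624 + 32895 = 44519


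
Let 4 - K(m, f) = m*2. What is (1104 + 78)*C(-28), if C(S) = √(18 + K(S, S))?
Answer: 1182*√78 ≈ 10439.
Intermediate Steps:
K(m, f) = 4 - 2*m (K(m, f) = 4 - m*2 = 4 - 2*m)
C(S) = √(22 - 2*S) (C(S) = √(18 + (4 - 2*S)) = √(22 - 2*S))
(1104 + 78)*C(-28) = (1104 + 78)*√(22 - 2*(-28)) = 1182*√(22 + 56) = 1182*√78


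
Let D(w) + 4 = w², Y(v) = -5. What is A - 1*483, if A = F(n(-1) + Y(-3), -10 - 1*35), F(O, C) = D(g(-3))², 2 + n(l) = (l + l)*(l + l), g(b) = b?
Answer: -458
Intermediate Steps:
D(w) = -4 + w²
n(l) = -2 + 4*l² (n(l) = -2 + (l + l)*(l + l) = -2 + (2*l)*(2*l) = -2 + 4*l²)
F(O, C) = 25 (F(O, C) = (-4 + (-3)²)² = (-4 + 9)² = 5² = 25)
A = 25
A - 1*483 = 25 - 1*483 = 25 - 483 = -458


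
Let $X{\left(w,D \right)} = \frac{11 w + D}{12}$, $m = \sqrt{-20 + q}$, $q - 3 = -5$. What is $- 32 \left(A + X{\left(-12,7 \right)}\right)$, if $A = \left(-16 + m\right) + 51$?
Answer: $- \frac{2360}{3} - 32 i \sqrt{22} \approx -786.67 - 150.09 i$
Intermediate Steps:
$q = -2$ ($q = 3 - 5 = -2$)
$m = i \sqrt{22}$ ($m = \sqrt{-20 - 2} = \sqrt{-22} = i \sqrt{22} \approx 4.6904 i$)
$X{\left(w,D \right)} = \frac{D}{12} + \frac{11 w}{12}$ ($X{\left(w,D \right)} = \left(D + 11 w\right) \frac{1}{12} = \frac{D}{12} + \frac{11 w}{12}$)
$A = 35 + i \sqrt{22}$ ($A = \left(-16 + i \sqrt{22}\right) + 51 = 35 + i \sqrt{22} \approx 35.0 + 4.6904 i$)
$- 32 \left(A + X{\left(-12,7 \right)}\right) = - 32 \left(\left(35 + i \sqrt{22}\right) + \left(\frac{1}{12} \cdot 7 + \frac{11}{12} \left(-12\right)\right)\right) = - 32 \left(\left(35 + i \sqrt{22}\right) + \left(\frac{7}{12} - 11\right)\right) = - 32 \left(\left(35 + i \sqrt{22}\right) - \frac{125}{12}\right) = - 32 \left(\frac{295}{12} + i \sqrt{22}\right) = - \frac{2360}{3} - 32 i \sqrt{22}$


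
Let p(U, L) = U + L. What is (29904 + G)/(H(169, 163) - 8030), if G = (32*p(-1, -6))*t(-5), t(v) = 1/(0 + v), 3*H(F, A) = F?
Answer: -449232/119605 ≈ -3.7560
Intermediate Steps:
H(F, A) = F/3
p(U, L) = L + U
t(v) = 1/v
G = 224/5 (G = (32*(-6 - 1))/(-5) = (32*(-7))*(-1/5) = -224*(-1/5) = 224/5 ≈ 44.800)
(29904 + G)/(H(169, 163) - 8030) = (29904 + 224/5)/((1/3)*169 - 8030) = 149744/(5*(169/3 - 8030)) = 149744/(5*(-23921/3)) = (149744/5)*(-3/23921) = -449232/119605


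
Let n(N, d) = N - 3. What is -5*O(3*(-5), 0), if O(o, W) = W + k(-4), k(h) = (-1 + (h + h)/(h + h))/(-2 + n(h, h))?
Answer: 0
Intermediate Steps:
n(N, d) = -3 + N
k(h) = 0 (k(h) = (-1 + (h + h)/(h + h))/(-2 + (-3 + h)) = (-1 + (2*h)/((2*h)))/(-5 + h) = (-1 + (2*h)*(1/(2*h)))/(-5 + h) = (-1 + 1)/(-5 + h) = 0/(-5 + h) = 0)
O(o, W) = W (O(o, W) = W + 0 = W)
-5*O(3*(-5), 0) = -5*0 = 0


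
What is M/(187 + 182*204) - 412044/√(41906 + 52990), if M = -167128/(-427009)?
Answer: 167128/15933840835 - 34337*√659/659 ≈ -1337.6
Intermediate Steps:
M = 167128/427009 (M = -167128*(-1/427009) = 167128/427009 ≈ 0.39139)
M/(187 + 182*204) - 412044/√(41906 + 52990) = 167128/(427009*(187 + 182*204)) - 412044/√(41906 + 52990) = 167128/(427009*(187 + 37128)) - 412044*√659/7908 = (167128/427009)/37315 - 412044*√659/7908 = (167128/427009)*(1/37315) - 34337*√659/659 = 167128/15933840835 - 34337*√659/659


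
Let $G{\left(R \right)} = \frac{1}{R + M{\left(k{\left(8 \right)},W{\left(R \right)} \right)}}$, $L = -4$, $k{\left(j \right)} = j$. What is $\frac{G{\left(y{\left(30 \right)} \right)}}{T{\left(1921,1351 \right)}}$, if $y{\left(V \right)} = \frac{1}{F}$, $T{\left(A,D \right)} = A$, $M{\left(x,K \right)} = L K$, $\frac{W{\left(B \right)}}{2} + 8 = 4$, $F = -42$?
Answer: $\frac{42}{2579903} \approx 1.628 \cdot 10^{-5}$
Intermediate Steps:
$W{\left(B \right)} = -8$ ($W{\left(B \right)} = -16 + 2 \cdot 4 = -16 + 8 = -8$)
$M{\left(x,K \right)} = - 4 K$
$y{\left(V \right)} = - \frac{1}{42}$ ($y{\left(V \right)} = \frac{1}{-42} = - \frac{1}{42}$)
$G{\left(R \right)} = \frac{1}{32 + R}$ ($G{\left(R \right)} = \frac{1}{R - -32} = \frac{1}{R + 32} = \frac{1}{32 + R}$)
$\frac{G{\left(y{\left(30 \right)} \right)}}{T{\left(1921,1351 \right)}} = \frac{1}{\left(32 - \frac{1}{42}\right) 1921} = \frac{1}{\frac{1343}{42}} \cdot \frac{1}{1921} = \frac{42}{1343} \cdot \frac{1}{1921} = \frac{42}{2579903}$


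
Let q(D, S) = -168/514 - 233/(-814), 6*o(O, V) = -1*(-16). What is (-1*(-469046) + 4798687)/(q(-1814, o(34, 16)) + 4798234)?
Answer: 367333069378/334593649279 ≈ 1.0978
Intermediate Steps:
o(O, V) = 8/3 (o(O, V) = (-1*(-16))/6 = (1/6)*16 = 8/3)
q(D, S) = -8495/209198 (q(D, S) = -168*1/514 - 233*(-1/814) = -84/257 + 233/814 = -8495/209198)
(-1*(-469046) + 4798687)/(q(-1814, o(34, 16)) + 4798234) = (-1*(-469046) + 4798687)/(-8495/209198 + 4798234) = (469046 + 4798687)/(1003780947837/209198) = 5267733*(209198/1003780947837) = 367333069378/334593649279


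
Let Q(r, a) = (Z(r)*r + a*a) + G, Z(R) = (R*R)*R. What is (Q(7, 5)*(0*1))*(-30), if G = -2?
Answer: 0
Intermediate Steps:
Z(R) = R**3 (Z(R) = R**2*R = R**3)
Q(r, a) = -2 + a**2 + r**4 (Q(r, a) = (r**3*r + a*a) - 2 = (r**4 + a**2) - 2 = (a**2 + r**4) - 2 = -2 + a**2 + r**4)
(Q(7, 5)*(0*1))*(-30) = ((-2 + 5**2 + 7**4)*(0*1))*(-30) = ((-2 + 25 + 2401)*0)*(-30) = (2424*0)*(-30) = 0*(-30) = 0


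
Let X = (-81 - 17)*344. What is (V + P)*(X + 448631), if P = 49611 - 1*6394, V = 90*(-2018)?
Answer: -57426034357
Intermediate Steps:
V = -181620
P = 43217 (P = 49611 - 6394 = 43217)
X = -33712 (X = -98*344 = -33712)
(V + P)*(X + 448631) = (-181620 + 43217)*(-33712 + 448631) = -138403*414919 = -57426034357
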